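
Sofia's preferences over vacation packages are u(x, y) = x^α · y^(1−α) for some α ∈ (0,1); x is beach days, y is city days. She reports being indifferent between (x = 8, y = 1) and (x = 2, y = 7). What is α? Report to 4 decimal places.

α ≈ 0.5840

The Cobb–Douglas utilities coincide, so 8^α·1^(1−α) = 2^α·7^(1−α).
Rearrange to (8/2)^α = (7/1)^(1−α) and take logs: α·1.3862944 = (1−α)·1.9459101.
So α/(1−α) = (1.9459101)/(1.3862944) = 1.4036774, and α = 1.4036774/2.4036774 ≈ 0.5840.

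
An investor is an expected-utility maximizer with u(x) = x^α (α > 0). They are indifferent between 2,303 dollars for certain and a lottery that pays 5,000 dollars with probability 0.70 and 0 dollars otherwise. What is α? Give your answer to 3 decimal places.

EU(lottery) = 0.70·5000^α + 0.30·0 = 0.70·5000^α.
Indifference: 2303^α = 0.70·5000^α, so (2303/5000)^α = 0.70.
α = ln(0.70) / ln(2303/5000) = -0.356675/-0.775225 ≈ 0.460.

α ≈ 0.460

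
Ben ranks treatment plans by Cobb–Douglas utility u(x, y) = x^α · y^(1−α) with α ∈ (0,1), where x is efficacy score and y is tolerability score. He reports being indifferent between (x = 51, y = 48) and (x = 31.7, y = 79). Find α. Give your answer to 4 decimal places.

The Cobb–Douglas utilities coincide, so 51^α·48^(1−α) = 31.7^α·79^(1−α).
(51/31.7)^α = (79/48)^(1−α); take logs: α·ln(51/31.7) = (1−α)·ln(79/48), i.e. α·0.4755090 = (1−α)·0.4982468.
Thus α·(0.9737558) = 0.4982468, so α = 0.4982468/0.9737558 ≈ 0.5117.

α ≈ 0.5117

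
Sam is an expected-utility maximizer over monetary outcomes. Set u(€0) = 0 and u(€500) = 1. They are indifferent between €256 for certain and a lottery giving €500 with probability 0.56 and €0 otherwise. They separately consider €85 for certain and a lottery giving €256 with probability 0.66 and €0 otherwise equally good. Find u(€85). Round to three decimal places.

0.370

From the first indifference, u(€256) = 0.56·u(€500) + 0.44·u(€0) = 0.56·1 + 0.44·0 = 0.56.
Chaining: u(€85) = 0.66·0.56 + 0.34·0.00 = 0.3696.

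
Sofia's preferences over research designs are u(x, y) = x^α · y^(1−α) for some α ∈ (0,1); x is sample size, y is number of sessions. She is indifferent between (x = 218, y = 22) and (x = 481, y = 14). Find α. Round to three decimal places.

Indifference: 218^α · 22^(1−α) = 481^α · 14^(1−α).
(218/481)^α = (14/22)^(1−α); take logs: α·ln(218/481) = (1−α)·ln(14/22), i.e. α·-0.791372 = (1−α)·-0.451985.
With A = -0.791372 and B = -0.451985: α·A = (1−α)·B, so α = B/(A+B) = -0.451985/-1.243357 ≈ 0.364.

α ≈ 0.364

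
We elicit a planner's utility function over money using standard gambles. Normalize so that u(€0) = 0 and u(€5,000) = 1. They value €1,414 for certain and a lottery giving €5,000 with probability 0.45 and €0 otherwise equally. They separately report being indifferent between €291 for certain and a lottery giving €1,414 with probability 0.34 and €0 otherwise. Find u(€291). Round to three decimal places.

From the first indifference, u(€1,414) = 0.45·u(€5,000) + 0.55·u(€0) = 0.45·1 + 0.55·0 = 0.45.
Then u(€291) = 0.34·u(€1,414) + 0.66·u(€0) = 0.34·0.45 + 0.66·0.00 = 0.1530.

0.153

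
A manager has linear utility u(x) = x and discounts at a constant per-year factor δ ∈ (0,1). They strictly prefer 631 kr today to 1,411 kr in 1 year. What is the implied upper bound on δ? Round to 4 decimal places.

The preference means 631 > δ·1411.
So δ < 631/1411 = 0.44720.

δ < 0.4472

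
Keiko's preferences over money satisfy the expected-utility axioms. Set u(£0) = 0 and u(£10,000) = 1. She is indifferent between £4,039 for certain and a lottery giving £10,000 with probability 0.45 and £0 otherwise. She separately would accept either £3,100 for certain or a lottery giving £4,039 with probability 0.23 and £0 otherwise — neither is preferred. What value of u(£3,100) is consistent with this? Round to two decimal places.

From the first indifference, u(£4,039) = 0.45·u(£10,000) + 0.55·u(£0) = 0.45·1 + 0.55·0 = 0.45.
Then u(£3,100) = 0.23·u(£4,039) + 0.77·u(£0) = 0.23·0.45 + 0.77·0.00 = 0.1035.

0.10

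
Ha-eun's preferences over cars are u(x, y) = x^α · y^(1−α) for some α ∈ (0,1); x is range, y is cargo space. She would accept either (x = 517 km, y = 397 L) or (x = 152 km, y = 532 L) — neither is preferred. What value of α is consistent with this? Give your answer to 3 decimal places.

α ≈ 0.193

The Cobb–Douglas utilities coincide, so 517^α·397^(1−α) = 152^α·532^(1−α).
Taking logs: α·ln 517 + (1−α)·ln 397 = α·ln 152 + (1−α)·ln 532, i.e. α·1.224162 = (1−α)·0.292707.
With A = 1.224162 and B = 0.292707: α·A = (1−α)·B, so α = B/(A+B) = 0.292707/1.516869 ≈ 0.193.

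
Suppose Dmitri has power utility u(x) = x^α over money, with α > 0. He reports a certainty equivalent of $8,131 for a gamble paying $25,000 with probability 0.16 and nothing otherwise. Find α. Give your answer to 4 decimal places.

Since u(0) = 0, the lottery's EU is 0.16·25000^α.
Indifference: 8131^α = 0.16·25000^α, so (8131/25000)^α = 0.16.
Taking logs: α·ln(8131/25000) = ln(0.16), so α = -1.8325815 / -1.1231919 ≈ 1.6316.

α ≈ 1.6316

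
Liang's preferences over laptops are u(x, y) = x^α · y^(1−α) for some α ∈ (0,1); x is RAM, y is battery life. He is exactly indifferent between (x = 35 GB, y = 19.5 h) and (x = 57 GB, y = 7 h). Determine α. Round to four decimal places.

α ≈ 0.6775

Indifference: 35^α · 19.5^(1−α) = 57^α · 7^(1−α).
(35/57)^α = (7/19.5)^(1−α); take logs: α·ln(35/57) = (1−α)·ln(7/19.5), i.e. α·-0.4877032 = (1−α)·-1.0245043.
So α/(1−α) = (-1.0245043)/(-0.4877032) = 2.1006717, and α = 2.1006717/3.1006717 ≈ 0.6775.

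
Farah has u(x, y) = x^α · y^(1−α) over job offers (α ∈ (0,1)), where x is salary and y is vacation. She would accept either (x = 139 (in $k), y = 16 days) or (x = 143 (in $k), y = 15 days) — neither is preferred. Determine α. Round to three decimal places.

The Cobb–Douglas utilities coincide, so 139^α·16^(1−α) = 143^α·15^(1−α).
(139/143)^α = (15/16)^(1−α); take logs: α·ln(139/143) = (1−α)·ln(15/16), i.e. α·-0.028371 = (1−α)·-0.064539.
Thus α·(-0.092910) = -0.064539, so α = -0.064539/-0.092910 ≈ 0.695.

α ≈ 0.695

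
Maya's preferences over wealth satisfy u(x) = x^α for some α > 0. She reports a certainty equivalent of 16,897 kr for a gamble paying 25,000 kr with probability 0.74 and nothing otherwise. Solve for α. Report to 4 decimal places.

α ≈ 0.7686

Since u(0) = 0, the lottery's EU is 0.74·25000^α.
Indifference: 16897^α = 0.74·25000^α, so (16897/25000)^α = 0.74.
α = ln(0.74) / ln(16897/25000) = -0.3011051/-0.3917397 ≈ 0.7686.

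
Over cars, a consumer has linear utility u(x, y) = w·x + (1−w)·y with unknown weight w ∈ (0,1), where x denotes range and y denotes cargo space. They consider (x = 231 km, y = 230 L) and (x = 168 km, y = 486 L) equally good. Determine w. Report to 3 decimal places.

w = 0.803

Indifference: w·231 + (1−w)·230 = w·168 + (1−w)·486.
Rearranging, 63·w − 256·(1−w) = 0.
So w/(1−w) = 256/63 = 4.0635, giving w = 256/(63+256) = 0.803.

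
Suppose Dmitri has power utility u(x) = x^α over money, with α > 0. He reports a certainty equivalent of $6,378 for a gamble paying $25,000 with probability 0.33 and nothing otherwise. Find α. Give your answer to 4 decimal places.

α ≈ 0.8116

Since u(0) = 0, the lottery's EU is 0.33·25000^α.
Equating: 6378^α = 0.33·25000^α, i.e. 0.2551^α = 0.33.
α = ln(0.33) / ln(6378/25000) = -1.1086626/-1.3660213 ≈ 0.8116.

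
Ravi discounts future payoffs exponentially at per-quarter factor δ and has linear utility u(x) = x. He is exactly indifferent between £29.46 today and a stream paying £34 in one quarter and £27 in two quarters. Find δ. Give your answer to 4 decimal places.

The stream is worth 34δ + 27δ² today, so 34δ + 27δ² = 29.46.
That is, 27δ² + 34δ − 29.46 = 0, a quadratic in δ.
By the quadratic formula (taking the positive root), δ = (−34 + √4337.68) / 54 ≈ 0.5900.

δ ≈ 0.5900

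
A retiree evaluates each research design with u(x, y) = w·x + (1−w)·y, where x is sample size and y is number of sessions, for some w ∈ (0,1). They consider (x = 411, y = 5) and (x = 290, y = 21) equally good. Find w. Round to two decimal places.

Equating utilities: w·411 + (1−w)·5 = w·290 + (1−w)·21.
Rearranging, 121·w − 16·(1−w) = 0.
Hence w = 16/(121+16) = 16/137 = 0.12.

w = 0.12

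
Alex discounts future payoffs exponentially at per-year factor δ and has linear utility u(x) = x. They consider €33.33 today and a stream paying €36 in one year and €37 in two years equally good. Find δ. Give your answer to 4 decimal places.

Present value of the stream is 36·δ + 37·δ². Indifference gives 36δ + 37δ² = 33.33.
Rearranged: 37δ² + 36δ − 33.33 = 0.
The positive root is δ = [−36 + √(36² + 4·37·33.33)] / (2·37) = (−36 + 78.923)/74 ≈ 0.5800.

δ ≈ 0.5800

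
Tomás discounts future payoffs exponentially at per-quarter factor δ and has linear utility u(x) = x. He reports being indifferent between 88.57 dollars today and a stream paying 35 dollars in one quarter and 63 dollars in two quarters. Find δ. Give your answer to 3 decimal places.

δ ≈ 0.940

Equating present values: 88.57 = 35δ + 63δ².
That is, 63δ² + 35δ − 88.57 = 0, a quadratic in δ.
By the quadratic formula (taking the positive root), δ = (−35 + √23544.64) / 126 ≈ 0.940.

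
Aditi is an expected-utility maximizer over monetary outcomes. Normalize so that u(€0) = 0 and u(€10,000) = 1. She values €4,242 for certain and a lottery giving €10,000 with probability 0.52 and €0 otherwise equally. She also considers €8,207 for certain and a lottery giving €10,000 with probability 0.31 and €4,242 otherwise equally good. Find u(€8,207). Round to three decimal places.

First, u(€4,242) = 0.52·u(€10,000) + 0.48·u(€0) = 0.52.
Then u(€8,207) = 0.31·u(€10,000) + 0.69·u(€4,242) = 0.31·1.00 + 0.69·0.52 = 0.6688.

0.669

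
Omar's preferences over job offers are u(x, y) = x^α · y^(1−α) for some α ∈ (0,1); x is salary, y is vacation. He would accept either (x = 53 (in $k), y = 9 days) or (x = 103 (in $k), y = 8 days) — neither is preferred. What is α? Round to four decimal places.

α ≈ 0.1506

The Cobb–Douglas utilities coincide, so 53^α·9^(1−α) = 103^α·8^(1−α).
Taking logs: α·ln 53 + (1−α)·ln 9 = α·ln 103 + (1−α)·ln 8, i.e. α·-0.6644371 = (1−α)·-0.1177830.
Thus α·(-0.7822201) = -0.1177830, so α = -0.1177830/-0.7822201 ≈ 0.1506.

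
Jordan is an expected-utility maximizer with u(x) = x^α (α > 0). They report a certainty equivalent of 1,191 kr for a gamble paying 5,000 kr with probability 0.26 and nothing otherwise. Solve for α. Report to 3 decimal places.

The lottery's expected utility is 0.26·u(5000) + 0.74·u(0) = 0.26·5000^α (since u(0) = 0 for α > 0).
Equating: 1191^α = 0.26·5000^α, i.e. 0.2382^α = 0.26.
α = ln(0.26) / ln(1191/5000) = -1.347074/-1.434645 ≈ 0.939.

α ≈ 0.939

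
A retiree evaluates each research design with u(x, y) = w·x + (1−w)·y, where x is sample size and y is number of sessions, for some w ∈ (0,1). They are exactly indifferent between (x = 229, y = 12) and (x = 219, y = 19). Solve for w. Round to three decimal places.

Indifference: w·229 + (1−w)·12 = w·219 + (1−w)·19.
Collecting terms: w·10 = (1−w)·7.
The marginal rate of substitution is 7/10, so w = 7/(10+7) = 0.412.

w = 0.412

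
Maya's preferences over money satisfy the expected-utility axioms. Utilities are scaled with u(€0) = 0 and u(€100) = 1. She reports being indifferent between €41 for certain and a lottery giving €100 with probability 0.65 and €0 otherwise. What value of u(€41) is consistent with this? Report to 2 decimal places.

The indifference gives u(€41) = 0.65·u(€100) + 0.35·u(€0) = 0.65·1 + 0.35·0 = 0.65.

0.65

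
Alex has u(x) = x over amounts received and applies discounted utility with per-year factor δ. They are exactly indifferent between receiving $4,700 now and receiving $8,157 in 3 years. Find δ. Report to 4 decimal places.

The payoff in 3 years is discounted by δ^3, so u(4700) = δ^3·u(8157) and δ^3 = u(4700)/u(8157).
With u(x) = x: δ^3 = 4700/8157 = 0.57619.
Hence δ = (0.57619)^(1/3) = 0.832126.

δ ≈ 0.8321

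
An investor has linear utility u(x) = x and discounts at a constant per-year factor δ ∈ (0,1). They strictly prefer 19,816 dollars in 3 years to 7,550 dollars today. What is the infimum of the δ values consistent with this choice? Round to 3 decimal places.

δ > 0.725

Under u(x) = x this choice says 7550 < δ^3·19816.
So δ^3 > 7550/19816 = 0.38101; taking the cube root of both positive sides preserves the inequality.
δ > 0.38101^(1/3) = 0.725.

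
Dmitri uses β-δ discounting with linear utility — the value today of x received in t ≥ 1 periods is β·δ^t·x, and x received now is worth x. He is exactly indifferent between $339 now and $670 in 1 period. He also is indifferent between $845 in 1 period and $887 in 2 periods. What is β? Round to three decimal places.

From the later pair, β·δ^1·845 = β·δ^2·887; dividing through, δ = 845/887 = 0.95265.
Now use the now-vs-future pair: 339 = β·δ·670 gives β = 339/(0.95265·670) ≈ 0.531.

β ≈ 0.531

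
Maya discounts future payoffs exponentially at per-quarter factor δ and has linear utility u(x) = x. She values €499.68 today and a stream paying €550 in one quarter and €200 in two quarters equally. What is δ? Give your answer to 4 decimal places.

δ ≈ 0.7200

Equating present values: 499.68 = 550δ + 200δ².
Rearranged: 200δ² + 550δ − 499.68 = 0.
δ = (−550 + √(550² + 4·200·499.68)) / (2·200) = (−550 + √702244.00) / 400 ≈ 0.7200.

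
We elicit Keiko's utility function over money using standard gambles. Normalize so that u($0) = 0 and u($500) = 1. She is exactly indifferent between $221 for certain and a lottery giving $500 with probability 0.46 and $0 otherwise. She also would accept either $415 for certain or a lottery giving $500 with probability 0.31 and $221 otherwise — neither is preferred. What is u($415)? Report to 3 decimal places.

The first gamble pins u($221): it must equal 0.46·1 + 0.54·0 = 0.46.
Chaining: u($415) = 0.31·1.00 + 0.69·0.46 = 0.6274.

0.627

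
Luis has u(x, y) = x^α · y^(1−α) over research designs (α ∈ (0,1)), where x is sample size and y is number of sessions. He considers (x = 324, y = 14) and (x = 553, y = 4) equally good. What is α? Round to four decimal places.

Indifference: 324^α · 14^(1−α) = 553^α · 4^(1−α).
(324/553)^α = (4/14)^(1−α); take logs: α·ln(324/553) = (1−α)·ln(4/14), i.e. α·-0.5346145 = (1−α)·-1.2527630.
With A = -0.5346145 and B = -1.2527630: α·A = (1−α)·B, so α = B/(A+B) = -1.2527630/-1.7873775 ≈ 0.7009.

α ≈ 0.7009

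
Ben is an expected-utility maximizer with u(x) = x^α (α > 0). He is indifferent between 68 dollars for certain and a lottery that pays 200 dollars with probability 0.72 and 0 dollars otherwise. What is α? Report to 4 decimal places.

The lottery's expected utility is 0.72·u(200) + 0.28·u(0) = 0.72·200^α (since u(0) = 0 for α > 0).
Indifference: 68^α = 0.72·200^α, so (68/200)^α = 0.72.
Taking logs: α·ln(68/200) = ln(0.72), so α = -0.3285041 / -1.0788097 ≈ 0.3045.

α ≈ 0.3045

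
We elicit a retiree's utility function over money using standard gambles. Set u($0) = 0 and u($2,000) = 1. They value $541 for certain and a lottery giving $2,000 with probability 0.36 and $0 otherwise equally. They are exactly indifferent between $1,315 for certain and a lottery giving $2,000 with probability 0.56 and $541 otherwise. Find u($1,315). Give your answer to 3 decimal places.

0.718

From the first indifference, u($541) = 0.36·u($2,000) + 0.64·u($0) = 0.36·1 + 0.64·0 = 0.36.
Then u($1,315) = 0.56·u($2,000) + 0.44·u($541) = 0.56·1.00 + 0.44·0.36 = 0.7184.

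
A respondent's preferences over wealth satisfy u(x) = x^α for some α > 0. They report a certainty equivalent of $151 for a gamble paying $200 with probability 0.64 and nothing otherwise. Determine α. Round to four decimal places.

Since u(0) = 0, the lottery's EU is 0.64·200^α.
Indifference: 151^α = 0.64·200^α, so (151/200)^α = 0.64.
Taking logs: α·ln(151/200) = ln(0.64), so α = -0.4462871 / -0.2810375 ≈ 1.5880.

α ≈ 1.5880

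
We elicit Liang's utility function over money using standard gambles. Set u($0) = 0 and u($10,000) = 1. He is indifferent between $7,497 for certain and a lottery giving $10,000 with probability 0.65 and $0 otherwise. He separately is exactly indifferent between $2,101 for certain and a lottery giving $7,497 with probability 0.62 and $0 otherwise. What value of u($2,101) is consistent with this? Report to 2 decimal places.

0.40

From the first indifference, u($7,497) = 0.65·u($10,000) + 0.35·u($0) = 0.65·1 + 0.35·0 = 0.65.
Chaining: u($2,101) = 0.62·0.65 + 0.38·0.00 = 0.4030.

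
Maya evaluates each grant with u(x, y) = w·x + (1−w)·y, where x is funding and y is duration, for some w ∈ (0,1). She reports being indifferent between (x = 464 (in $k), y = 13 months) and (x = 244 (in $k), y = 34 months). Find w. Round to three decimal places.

w = 0.087

Indifference: w·464 + (1−w)·13 = w·244 + (1−w)·34.
Rearranging, 220·w − 21·(1−w) = 0.
So w/(1−w) = 21/220 = 0.0955, giving w = 21/(220+21) = 0.087.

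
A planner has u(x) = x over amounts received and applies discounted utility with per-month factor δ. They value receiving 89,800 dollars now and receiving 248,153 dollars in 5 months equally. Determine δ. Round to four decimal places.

δ ≈ 0.8160

The payoff in 5 months is discounted by δ^5, so u(89800) = δ^5·u(248153) and δ^5 = u(89800)/u(248153).
With u(x) = x: δ^5 = 89800/248153 = 0.36187.
Taking the 5th root: δ = 0.36187^(1/5) ≈ 0.8160.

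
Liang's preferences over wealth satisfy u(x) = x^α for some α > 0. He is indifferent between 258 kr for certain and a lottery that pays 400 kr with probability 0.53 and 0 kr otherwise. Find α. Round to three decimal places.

EU(lottery) = 0.53·400^α + 0.47·0 = 0.53·400^α.
Equating: 258^α = 0.53·400^α, i.e. 0.6450^α = 0.53.
Taking logs: α·ln(258/400) = ln(0.53), so α = -0.634878 / -0.438505 ≈ 1.448.

α ≈ 1.448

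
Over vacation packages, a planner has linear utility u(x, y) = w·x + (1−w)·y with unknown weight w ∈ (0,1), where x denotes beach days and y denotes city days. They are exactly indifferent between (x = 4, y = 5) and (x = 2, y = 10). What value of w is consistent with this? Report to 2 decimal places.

w = 0.71

Equating utilities: w·4 + (1−w)·5 = w·2 + (1−w)·10.
w·(4−2) = (1−w)·(10−5), i.e. w·2 = (1−w)·5.
So w/(1−w) = 5/2 = 2.5000, giving w = 5/(2+5) = 0.71.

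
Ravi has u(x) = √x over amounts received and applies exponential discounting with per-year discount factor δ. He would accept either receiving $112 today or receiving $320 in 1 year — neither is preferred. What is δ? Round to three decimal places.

Equating discounted utilities: u(112) = δ·u(320) ⇒ δ = u(112)/u(320).
Since u(x) = √x, δ = √(112/320) = 0.59161.

δ ≈ 0.592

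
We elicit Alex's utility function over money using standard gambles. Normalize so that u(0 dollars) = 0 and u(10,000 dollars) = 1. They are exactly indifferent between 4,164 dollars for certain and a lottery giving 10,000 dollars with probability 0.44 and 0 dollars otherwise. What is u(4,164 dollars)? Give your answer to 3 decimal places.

0.440

By the standard-gamble method, u(4,164 dollars) is just the indifference probability on the best outcome: 0.44.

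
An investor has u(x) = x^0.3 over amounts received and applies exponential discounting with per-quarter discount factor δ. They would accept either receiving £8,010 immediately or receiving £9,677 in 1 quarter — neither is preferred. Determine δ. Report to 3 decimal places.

δ ≈ 0.945

Indifference means u(8010) = δ · u(9677), so δ = u(8010)/u(9677).
Since u(x) = x^0.3, δ = (8010/9677)^0.3 = 0.82774^0.3 = 0.94486.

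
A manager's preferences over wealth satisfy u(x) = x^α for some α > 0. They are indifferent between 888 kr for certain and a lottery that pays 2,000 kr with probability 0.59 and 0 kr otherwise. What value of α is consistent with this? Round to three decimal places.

Since u(0) = 0, the lottery's EU is 0.59·2000^α.
Equating: 888^α = 0.59·2000^α, i.e. 0.4440^α = 0.59.
α = ln(0.59) / ln(888/2000) = -0.527633/-0.811931 ≈ 0.650.

α ≈ 0.650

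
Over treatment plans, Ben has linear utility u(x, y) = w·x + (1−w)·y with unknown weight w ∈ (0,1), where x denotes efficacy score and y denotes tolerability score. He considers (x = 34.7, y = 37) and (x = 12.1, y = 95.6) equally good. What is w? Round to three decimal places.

w = 0.722

Indifference: w·34.7 + (1−w)·37 = w·12.1 + (1−w)·95.6.
Collecting terms: w·22.6 = (1−w)·58.6.
Hence w = 58.6/(22.6+58.6) = 58.6/81.2 = 0.722.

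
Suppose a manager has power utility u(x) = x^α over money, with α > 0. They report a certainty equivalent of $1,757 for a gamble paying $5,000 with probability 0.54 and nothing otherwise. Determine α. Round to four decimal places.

EU(lottery) = 0.54·5000^α + 0.46·0 = 0.54·5000^α.
Indifference: 1757^α = 0.54·5000^α, so (1757/5000)^α = 0.54.
α = ln(0.54) / ln(1757/5000) = -0.6161861/-1.0458301 ≈ 0.5892.

α ≈ 0.5892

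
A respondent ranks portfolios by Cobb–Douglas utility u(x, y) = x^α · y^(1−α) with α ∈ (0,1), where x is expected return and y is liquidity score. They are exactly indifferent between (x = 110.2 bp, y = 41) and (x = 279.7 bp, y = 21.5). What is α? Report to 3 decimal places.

The Cobb–Douglas utilities coincide, so 110.2^α·41^(1−α) = 279.7^α·21.5^(1−α).
Taking logs: α·ln 110.2 + (1−α)·ln 41 = α·ln 279.7 + (1−α)·ln 21.5, i.e. α·-0.931421 = (1−α)·-0.645519.
Thus α·(-1.576940) = -0.645519, so α = -0.645519/-1.576940 ≈ 0.409.

α ≈ 0.409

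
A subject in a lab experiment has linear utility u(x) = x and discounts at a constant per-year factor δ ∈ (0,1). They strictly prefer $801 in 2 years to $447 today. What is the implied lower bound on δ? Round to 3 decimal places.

δ > 0.747

The preference means 447 < δ^2·801.
So δ^2 > 447/801 = 0.55805; taking the square root of both positive sides preserves the inequality.
δ > 0.55805^(1/2) = 0.747.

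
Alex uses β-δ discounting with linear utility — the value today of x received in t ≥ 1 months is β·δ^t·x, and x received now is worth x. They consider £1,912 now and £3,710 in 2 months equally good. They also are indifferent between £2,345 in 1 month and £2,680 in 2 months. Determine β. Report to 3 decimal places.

The second indifference involves only future payoffs, so β cancels: β·δ^1·2345 = β·δ^2·2680, giving δ = 2345/2680 = 0.87500.
The first indifference: 1912 = β·δ^2·3710, so β = 1912/(δ^2·3710) = 1912/(0.76562·3710) ≈ 0.673.

β ≈ 0.673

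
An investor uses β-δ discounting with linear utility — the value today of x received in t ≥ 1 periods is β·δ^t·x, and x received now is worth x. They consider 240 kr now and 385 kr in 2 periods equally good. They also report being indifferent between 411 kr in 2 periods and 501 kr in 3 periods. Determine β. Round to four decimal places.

The second indifference involves only future payoffs, so β cancels: β·δ^2·411 = β·δ^3·501, giving δ = 411/501 = 0.82036.
Substituting δ into 240 = β·δ^2·385: β = 240/(259.101) ≈ 0.9263.

β ≈ 0.9263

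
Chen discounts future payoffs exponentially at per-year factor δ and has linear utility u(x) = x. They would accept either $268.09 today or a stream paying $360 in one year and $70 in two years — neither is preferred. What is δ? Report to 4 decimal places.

δ ≈ 0.6600

The stream is worth 360δ + 70δ² today, so 360δ + 70δ² = 268.09.
Rearranged: 70δ² + 360δ − 268.09 = 0.
By the quadratic formula (taking the positive root), δ = (−360 + √204665.20) / 140 ≈ 0.6600.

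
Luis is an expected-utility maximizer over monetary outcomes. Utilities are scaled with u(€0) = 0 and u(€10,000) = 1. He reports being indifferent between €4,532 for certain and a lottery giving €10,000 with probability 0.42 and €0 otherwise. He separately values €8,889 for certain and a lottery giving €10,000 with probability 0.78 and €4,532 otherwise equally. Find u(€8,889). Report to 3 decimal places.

0.872

The first gamble pins u(€4,532): it must equal 0.42·1 + 0.58·0 = 0.42.
The second indifference gives u(€8,889) = 0.78·u(€10,000) + 0.22·u(€4,532) = 0.78·1.00 + 0.22·0.42 = 0.8724.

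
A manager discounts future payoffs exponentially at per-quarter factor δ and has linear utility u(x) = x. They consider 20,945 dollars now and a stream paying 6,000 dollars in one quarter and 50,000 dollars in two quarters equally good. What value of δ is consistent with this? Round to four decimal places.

δ ≈ 0.5900

The stream is worth 6000δ + 50000δ² today, so 6000δ + 50000δ² = 20945.
Rearranged: 50000δ² + 6000δ − 20945 = 0.
The positive root is δ = [−6000 + √(6000² + 4·50000·20945)] / (2·50000) = (−6000 + 65000.000)/100000 ≈ 0.5900.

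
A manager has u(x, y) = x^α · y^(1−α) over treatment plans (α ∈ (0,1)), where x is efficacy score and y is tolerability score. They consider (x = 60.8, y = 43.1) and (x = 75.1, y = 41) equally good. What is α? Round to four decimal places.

Set the two utilities equal: 60.8^α·43.1^(1−α) = 75.1^α·41^(1−α).
(60.8/75.1)^α = (41/43.1)^(1−α); take logs: α·ln(60.8/75.1) = (1−α)·ln(41/43.1), i.e. α·-0.2112308 = (1−α)·-0.0499509.
With A = -0.2112308 and B = -0.0499509: α·A = (1−α)·B, so α = B/(A+B) = -0.0499509/-0.2611817 ≈ 0.1912.

α ≈ 0.1912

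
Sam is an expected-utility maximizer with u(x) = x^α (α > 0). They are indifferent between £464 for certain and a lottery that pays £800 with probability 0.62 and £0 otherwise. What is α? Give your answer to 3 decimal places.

α ≈ 0.878

Since u(0) = 0, the lottery's EU is 0.62·800^α.
Setting u(464) equal to that: 464^α = 0.62·800^α ⇒ (464/800)^α = 0.62.
Take logs: α = ln 0.62 / ln(464/800) ≈ 0.87757.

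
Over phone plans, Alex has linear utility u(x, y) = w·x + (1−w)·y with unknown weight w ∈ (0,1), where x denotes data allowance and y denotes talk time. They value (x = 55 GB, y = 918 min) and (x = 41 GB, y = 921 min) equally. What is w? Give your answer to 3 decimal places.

Equating utilities: w·55 + (1−w)·918 = w·41 + (1−w)·921.
w·(55−41) = (1−w)·(921−918), i.e. w·14 = (1−w)·3.
The marginal rate of substitution is 3/14, so w = 3/(14+3) = 0.176.

w = 0.176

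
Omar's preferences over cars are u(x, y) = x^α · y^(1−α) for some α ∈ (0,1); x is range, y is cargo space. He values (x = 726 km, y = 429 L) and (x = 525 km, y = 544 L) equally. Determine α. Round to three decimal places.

α ≈ 0.423

Indifference: 726^α · 429^(1−α) = 525^α · 544^(1−α).
Rearrange to (726/525)^α = (544/429)^(1−α) and take logs: α·0.324152 = (1−α)·0.237492.
Thus α·(0.561644) = 0.237492, so α = 0.237492/0.561644 ≈ 0.423.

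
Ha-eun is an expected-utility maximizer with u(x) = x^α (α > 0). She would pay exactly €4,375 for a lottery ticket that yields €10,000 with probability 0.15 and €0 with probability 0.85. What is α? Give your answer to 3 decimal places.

α ≈ 2.295

EU(lottery) = 0.15·10000^α + 0.85·0 = 0.15·10000^α.
Indifference: 4375^α = 0.15·10000^α, so (4375/10000)^α = 0.15.
α = ln(0.15) / ln(4375/10000) = -1.897120/-0.826679 ≈ 2.295.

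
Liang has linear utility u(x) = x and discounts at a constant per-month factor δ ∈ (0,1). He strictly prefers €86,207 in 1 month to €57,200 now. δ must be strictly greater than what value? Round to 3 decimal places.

δ > 0.664

The preference means 57200 < δ·86207.
So δ > 57200/86207 = 0.66352.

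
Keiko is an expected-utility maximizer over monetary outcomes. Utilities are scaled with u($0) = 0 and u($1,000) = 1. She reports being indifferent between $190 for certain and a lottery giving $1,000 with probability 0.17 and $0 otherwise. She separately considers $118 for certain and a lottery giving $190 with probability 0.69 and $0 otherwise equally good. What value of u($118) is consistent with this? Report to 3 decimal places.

0.117

The first gamble pins u($190): it must equal 0.17·1 + 0.83·0 = 0.17.
The second indifference gives u($118) = 0.69·u($190) + 0.31·u($0) = 0.69·0.17 + 0.31·0.00 = 0.1173.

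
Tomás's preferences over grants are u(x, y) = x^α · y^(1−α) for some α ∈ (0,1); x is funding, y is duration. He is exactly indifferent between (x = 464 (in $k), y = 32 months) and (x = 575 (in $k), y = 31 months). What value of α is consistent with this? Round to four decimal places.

Indifference: 464^α · 32^(1−α) = 575^α · 31^(1−α).
Rearrange to (464/575)^α = (31/32)^(1−α) and take logs: α·-0.2144855 = (1−α)·-0.0317487.
With A = -0.2144855 and B = -0.0317487: α·A = (1−α)·B, so α = B/(A+B) = -0.0317487/-0.2462342 ≈ 0.1289.

α ≈ 0.1289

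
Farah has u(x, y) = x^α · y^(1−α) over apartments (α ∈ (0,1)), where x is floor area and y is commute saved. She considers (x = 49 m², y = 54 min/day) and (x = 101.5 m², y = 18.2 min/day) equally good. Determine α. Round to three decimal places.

α ≈ 0.599

Set the two utilities equal: 49^α·54^(1−α) = 101.5^α·18.2^(1−α).
Rearrange to (49/101.5)^α = (18.2/54)^(1−α) and take logs: α·-0.728239 = (1−α)·-1.087562.
With A = -0.728239 and B = -1.087562: α·A = (1−α)·B, so α = B/(A+B) = -1.087562/-1.815801 ≈ 0.599.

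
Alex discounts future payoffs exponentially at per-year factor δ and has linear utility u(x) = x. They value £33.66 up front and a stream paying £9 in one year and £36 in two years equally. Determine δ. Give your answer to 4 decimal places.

δ ≈ 0.8500

Present value of the stream is 9·δ + 36·δ². Indifference gives 9δ + 36δ² = 33.66.
Rearranged: 36δ² + 9δ − 33.66 = 0.
The positive root is δ = [−9 + √(9² + 4·36·33.66)] / (2·36) = (−9 + 70.200)/72 ≈ 0.8500.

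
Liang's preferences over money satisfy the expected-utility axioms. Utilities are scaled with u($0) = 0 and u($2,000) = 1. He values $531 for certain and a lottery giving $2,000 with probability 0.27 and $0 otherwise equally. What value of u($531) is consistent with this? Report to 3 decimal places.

u($531) equals the lottery's expected utility: 0.27·1 + 0.73·0 = 0.27.

0.270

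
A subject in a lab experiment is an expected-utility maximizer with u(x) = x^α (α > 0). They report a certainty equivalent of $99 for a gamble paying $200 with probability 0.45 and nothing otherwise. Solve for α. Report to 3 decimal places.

α ≈ 1.136

Since u(0) = 0, the lottery's EU is 0.45·200^α.
Equating: 99^α = 0.45·200^α, i.e. 0.4950^α = 0.45.
Take logs: α = ln 0.45 / ln(99/200) ≈ 1.13554.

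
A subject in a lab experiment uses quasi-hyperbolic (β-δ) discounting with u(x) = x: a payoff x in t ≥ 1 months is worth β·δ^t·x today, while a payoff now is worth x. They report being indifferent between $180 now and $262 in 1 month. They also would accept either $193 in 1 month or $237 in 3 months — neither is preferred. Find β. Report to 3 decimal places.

From the later pair, β·δ^1·193 = β·δ^3·237; dividing through, δ^2 = 193/237 = 0.81435, so δ = 0.90241.
The first indifference: 180 = β·δ·262, so β = 180/(δ·262) = 180/(0.90241·262) ≈ 0.761.

β ≈ 0.761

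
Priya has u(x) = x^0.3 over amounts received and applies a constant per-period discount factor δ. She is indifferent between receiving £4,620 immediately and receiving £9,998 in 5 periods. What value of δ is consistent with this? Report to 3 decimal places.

δ ≈ 0.955

The payoff in 5 periods is discounted by δ^5, so u(4620) = δ^5·u(9998) and δ^5 = u(4620)/u(9998).
With u(x) = x^0.3: δ^5 = 4620^0.3/9998^0.3 = (4620/9998)^0.3 = 0.79327.
Taking the 5th root: δ = 0.79327^(1/5) ≈ 0.955.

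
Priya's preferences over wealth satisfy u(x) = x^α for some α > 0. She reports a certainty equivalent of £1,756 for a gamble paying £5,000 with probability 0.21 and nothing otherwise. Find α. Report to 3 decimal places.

EU(lottery) = 0.21·5000^α + 0.79·0 = 0.21·5000^α.
Setting u(1756) equal to that: 1756^α = 0.21·5000^α ⇒ (1756/5000)^α = 0.21.
α = ln(0.21) / ln(1756/5000) = -1.560648/-1.046399 ≈ 1.491.

α ≈ 1.491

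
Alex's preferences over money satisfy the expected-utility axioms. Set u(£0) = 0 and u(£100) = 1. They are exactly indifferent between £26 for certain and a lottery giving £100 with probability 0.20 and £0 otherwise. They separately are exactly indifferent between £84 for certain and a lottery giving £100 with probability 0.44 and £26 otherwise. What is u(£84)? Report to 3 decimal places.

From the first indifference, u(£26) = 0.20·u(£100) + 0.80·u(£0) = 0.20·1 + 0.80·0 = 0.20.
Chaining: u(£84) = 0.44·1.00 + 0.56·0.20 = 0.5520.

0.552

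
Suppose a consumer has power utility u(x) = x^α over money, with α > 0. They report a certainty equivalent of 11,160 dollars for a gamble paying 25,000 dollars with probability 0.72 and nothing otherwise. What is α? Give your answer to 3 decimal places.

The lottery's expected utility is 0.72·u(25000) + 0.28·u(0) = 0.72·25000^α (since u(0) = 0 for α > 0).
Setting u(11160) equal to that: 11160^α = 0.72·25000^α ⇒ (11160/25000)^α = 0.72.
α = ln(0.72) / ln(11160/25000) = -0.328504/-0.806540 ≈ 0.407.

α ≈ 0.407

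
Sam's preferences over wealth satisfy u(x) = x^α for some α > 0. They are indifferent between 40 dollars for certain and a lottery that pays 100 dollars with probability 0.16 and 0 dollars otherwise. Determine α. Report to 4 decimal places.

EU(lottery) = 0.16·100^α + 0.84·0 = 0.16·100^α.
Indifference: 40^α = 0.16·100^α, so (40/100)^α = 0.16.
Taking logs: α·ln(40/100) = ln(0.16), so α = -1.8325815 / -0.9162907 ≈ 2.0000.

α ≈ 2.0000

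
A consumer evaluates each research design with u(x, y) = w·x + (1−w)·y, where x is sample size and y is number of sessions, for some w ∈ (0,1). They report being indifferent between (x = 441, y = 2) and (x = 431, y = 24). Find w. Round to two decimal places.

w = 0.69

Equating utilities: w·441 + (1−w)·2 = w·431 + (1−w)·24.
Rearranging, 10·w − 22·(1−w) = 0.
Hence w = 22/(10+22) = 22/32 = 0.69.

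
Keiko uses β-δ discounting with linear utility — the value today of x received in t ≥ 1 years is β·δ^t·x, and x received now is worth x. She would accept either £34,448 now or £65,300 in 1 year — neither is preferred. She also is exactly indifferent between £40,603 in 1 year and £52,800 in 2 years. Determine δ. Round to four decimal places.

From the later pair, β·δ^1·40603 = β·δ^2·52800; dividing through, δ = 40603/52800 = 0.76900.

δ ≈ 0.7690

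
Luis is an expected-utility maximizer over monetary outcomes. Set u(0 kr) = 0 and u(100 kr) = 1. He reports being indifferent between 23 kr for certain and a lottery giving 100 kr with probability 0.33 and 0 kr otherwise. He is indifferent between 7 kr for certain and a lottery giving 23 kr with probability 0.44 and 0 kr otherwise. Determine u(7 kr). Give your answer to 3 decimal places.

0.145

From the first indifference, u(23 kr) = 0.33·u(100 kr) + 0.67·u(0 kr) = 0.33·1 + 0.67·0 = 0.33.
Chaining: u(7 kr) = 0.44·0.33 + 0.56·0.00 = 0.1452.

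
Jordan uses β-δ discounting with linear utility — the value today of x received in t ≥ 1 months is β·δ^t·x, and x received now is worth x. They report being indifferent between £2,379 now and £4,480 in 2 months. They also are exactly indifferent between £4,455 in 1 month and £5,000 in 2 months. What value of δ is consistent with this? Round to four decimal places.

δ ≈ 0.8910

Both payoffs in the second observation are in the future, so β drops out: δ^1·4455 = δ^2·5000 ⇒ δ = 4455/5000 = 0.89100.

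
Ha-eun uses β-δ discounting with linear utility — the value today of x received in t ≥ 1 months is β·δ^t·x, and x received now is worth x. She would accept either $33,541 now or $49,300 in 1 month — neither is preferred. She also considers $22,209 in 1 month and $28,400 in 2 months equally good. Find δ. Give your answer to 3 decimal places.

From the later pair, β·δ^1·22209 = β·δ^2·28400; dividing through, δ = 22209/28400 = 0.78201.

δ ≈ 0.782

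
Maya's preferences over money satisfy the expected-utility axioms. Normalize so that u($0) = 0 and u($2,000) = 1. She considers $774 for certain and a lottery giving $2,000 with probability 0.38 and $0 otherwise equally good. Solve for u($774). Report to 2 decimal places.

u($774) equals the lottery's expected utility: 0.38·1 + 0.62·0 = 0.38.

0.38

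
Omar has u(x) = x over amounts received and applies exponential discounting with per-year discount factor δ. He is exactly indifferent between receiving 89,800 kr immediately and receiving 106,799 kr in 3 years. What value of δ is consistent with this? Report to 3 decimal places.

δ ≈ 0.944

The payoff in 3 years is discounted by δ^3, so u(89800) = δ^3·u(106799) and δ^3 = u(89800)/u(106799).
With u(x) = x: δ^3 = 89800/106799 = 0.84083.
So δ = 0.84083^(1/3) ≈ 0.944.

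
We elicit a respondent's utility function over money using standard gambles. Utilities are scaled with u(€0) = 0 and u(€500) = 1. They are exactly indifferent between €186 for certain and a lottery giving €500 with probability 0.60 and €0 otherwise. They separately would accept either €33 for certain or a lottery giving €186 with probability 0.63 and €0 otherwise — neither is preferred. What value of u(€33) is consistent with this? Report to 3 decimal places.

The first gamble pins u(€186): it must equal 0.60·1 + 0.40·0 = 0.60.
Chaining: u(€33) = 0.63·0.60 + 0.37·0.00 = 0.3780.

0.378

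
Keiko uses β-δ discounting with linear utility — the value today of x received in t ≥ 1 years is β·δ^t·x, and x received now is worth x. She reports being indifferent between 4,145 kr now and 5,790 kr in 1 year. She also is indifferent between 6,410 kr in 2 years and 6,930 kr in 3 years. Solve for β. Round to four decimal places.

β ≈ 0.7740

From the later pair, β·δ^2·6410 = β·δ^3·6930; dividing through, δ = 6410/6930 = 0.92496.
Now use the now-vs-future pair: 4145 = β·δ·5790 gives β = 4145/(0.92496·5790) ≈ 0.7740.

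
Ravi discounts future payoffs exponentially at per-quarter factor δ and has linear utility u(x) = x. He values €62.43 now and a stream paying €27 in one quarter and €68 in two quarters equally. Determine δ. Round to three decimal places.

Present value of the stream is 27·δ + 68·δ². Indifference gives 27δ + 68δ² = 62.43.
So 68δ² + 27δ − 62.43 = 0.
δ = (−27 + √(27² + 4·68·62.43)) / (2·68) = (−27 + √17709.96) / 136 ≈ 0.780.

δ ≈ 0.780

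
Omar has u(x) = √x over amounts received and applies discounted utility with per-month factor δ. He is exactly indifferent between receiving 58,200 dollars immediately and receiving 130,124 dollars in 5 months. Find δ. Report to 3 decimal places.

Indifference means u(58200) = δ^5 · u(130124), so δ^5 = u(58200)/u(130124).
With u(x) = √x: δ^5 = √58200/√130124 = √(58200/130124) = 0.66878.
Taking the 5th root: δ = 0.66878^(1/5) ≈ 0.923.

δ ≈ 0.923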